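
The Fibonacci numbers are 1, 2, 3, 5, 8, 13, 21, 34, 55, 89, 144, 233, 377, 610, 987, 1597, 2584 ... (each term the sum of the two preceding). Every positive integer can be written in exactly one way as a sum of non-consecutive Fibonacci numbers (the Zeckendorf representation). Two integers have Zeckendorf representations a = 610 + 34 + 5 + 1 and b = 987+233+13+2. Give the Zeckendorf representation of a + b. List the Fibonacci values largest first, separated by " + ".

The two numbers are 650 and 1235, so their sum is 1885.
Greedily peel off the largest Fibonacci term at each step:
1885 − 1597 = 288
288 − 233 = 55
55 − 55 = 0

1597 + 233 + 55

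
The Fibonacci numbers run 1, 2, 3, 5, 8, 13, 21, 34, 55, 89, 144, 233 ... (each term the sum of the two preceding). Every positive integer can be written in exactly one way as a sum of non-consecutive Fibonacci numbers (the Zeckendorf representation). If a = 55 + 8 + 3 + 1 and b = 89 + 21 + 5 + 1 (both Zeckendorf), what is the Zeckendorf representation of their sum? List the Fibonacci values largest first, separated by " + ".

144 + 34 + 5

The two numbers are 67 and 116, so their sum is 183.
subtract 144 from 183: 39 remains
subtract 34 from 39: 5 remains
subtract 5 from 5: 0 remains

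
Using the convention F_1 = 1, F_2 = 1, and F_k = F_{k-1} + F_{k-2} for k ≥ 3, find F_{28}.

Iterating the recurrence up to F_{24} = 46368 and F_{23} = 28657:
F_{25} = F_{24} + F_{23} = 46368 + 28657 = 75025
F_{26} = F_{25} + F_{24} = 75025 + 46368 = 121393
F_{27} = F_{26} + F_{25} = 121393 + 75025 = 196418
F_{28} = F_{27} + F_{26} = 196418 + 121393 = 317811

317811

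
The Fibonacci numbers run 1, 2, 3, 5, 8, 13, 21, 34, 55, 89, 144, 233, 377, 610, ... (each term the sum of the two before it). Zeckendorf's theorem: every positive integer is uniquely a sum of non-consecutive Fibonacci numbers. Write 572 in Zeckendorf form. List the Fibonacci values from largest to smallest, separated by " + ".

largest Fibonacci ≤ 572 is 377; 572 − 377 = 195
largest Fibonacci ≤ 195 is 144; 195 − 144 = 51
largest Fibonacci ≤ 51 is 34; 51 − 34 = 17
largest Fibonacci ≤ 17 is 13; 17 − 13 = 4
largest Fibonacci ≤ 4 is 3; 4 − 3 = 1
largest Fibonacci ≤ 1 is 1; 1 − 1 = 0
So 572 = 377 + 144 + 34 + 13 + 3 + 1, with no two terms consecutive in the sequence.

377 + 144 + 34 + 13 + 3 + 1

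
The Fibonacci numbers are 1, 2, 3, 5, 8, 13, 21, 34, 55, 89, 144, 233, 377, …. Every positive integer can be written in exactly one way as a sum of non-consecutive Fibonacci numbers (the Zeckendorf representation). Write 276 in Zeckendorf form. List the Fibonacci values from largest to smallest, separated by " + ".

take 233 (≤ 276); 276 − 233 = 43
take 34 (≤ 43); 43 − 34 = 9
take 8 (≤ 9); 9 − 8 = 1
take 1 (≤ 1); 1 − 1 = 0
So 276 = 233 + 34 + 8 + 1, with no two terms consecutive in the sequence.

233 + 34 + 8 + 1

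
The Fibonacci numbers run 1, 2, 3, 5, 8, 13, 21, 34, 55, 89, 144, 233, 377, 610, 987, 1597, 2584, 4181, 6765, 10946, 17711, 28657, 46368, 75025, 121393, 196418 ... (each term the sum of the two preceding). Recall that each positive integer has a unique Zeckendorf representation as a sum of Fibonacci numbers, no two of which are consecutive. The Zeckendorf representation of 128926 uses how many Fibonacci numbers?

6

largest Fibonacci ≤ 128926 is 121393; 128926 − 121393 = 7533
largest Fibonacci ≤ 7533 is 6765; 7533 − 6765 = 768
largest Fibonacci ≤ 768 is 610; 768 − 610 = 158
largest Fibonacci ≤ 158 is 144; 158 − 144 = 14
largest Fibonacci ≤ 14 is 13; 14 − 13 = 1
largest Fibonacci ≤ 1 is 1; 1 − 1 = 0
128926 = 121393 + 6765 + 610 + 144 + 13 + 1, which has 6 terms.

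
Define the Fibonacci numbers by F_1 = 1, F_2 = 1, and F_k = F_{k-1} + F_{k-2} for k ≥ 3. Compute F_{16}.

Iterating the recurrence up to F_{8} = 21 and F_{7} = 13:
F_{9} = F_{8} + F_{7} = 21 + 13 = 34
F_{10} = F_{9} + F_{8} = 34 + 21 = 55
F_{11} = F_{10} + F_{9} = 55 + 34 = 89
F_{12} = F_{11} + F_{10} = 89 + 55 = 144
F_{13} = F_{12} + F_{11} = 144 + 89 = 233
F_{14} = F_{13} + F_{12} = 233 + 144 = 377
F_{15} = F_{14} + F_{13} = 377 + 233 = 610
F_{16} = F_{15} + F_{14} = 610 + 377 = 987

987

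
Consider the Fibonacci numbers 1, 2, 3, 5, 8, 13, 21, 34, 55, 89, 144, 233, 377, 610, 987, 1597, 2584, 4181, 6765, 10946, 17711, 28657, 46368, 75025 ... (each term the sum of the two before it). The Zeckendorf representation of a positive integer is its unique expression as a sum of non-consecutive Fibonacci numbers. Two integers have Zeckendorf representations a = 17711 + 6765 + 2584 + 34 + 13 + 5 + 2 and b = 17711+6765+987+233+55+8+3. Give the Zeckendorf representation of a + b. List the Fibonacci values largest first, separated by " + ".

The two numbers are 27114 and 25762, so their sum is 52876.
Repeatedly subtract the largest Fibonacci number that fits:
largest Fibonacci ≤ 52876 is 46368; 52876 − 46368 = 6508
largest Fibonacci ≤ 6508 is 4181; 6508 − 4181 = 2327
largest Fibonacci ≤ 2327 is 1597; 2327 − 1597 = 730
largest Fibonacci ≤ 730 is 610; 730 − 610 = 120
largest Fibonacci ≤ 120 is 89; 120 − 89 = 31
largest Fibonacci ≤ 31 is 21; 31 − 21 = 10
largest Fibonacci ≤ 10 is 8; 10 − 8 = 2
largest Fibonacci ≤ 2 is 2; 2 − 2 = 0

46368 + 4181 + 1597 + 610 + 89 + 21 + 8 + 2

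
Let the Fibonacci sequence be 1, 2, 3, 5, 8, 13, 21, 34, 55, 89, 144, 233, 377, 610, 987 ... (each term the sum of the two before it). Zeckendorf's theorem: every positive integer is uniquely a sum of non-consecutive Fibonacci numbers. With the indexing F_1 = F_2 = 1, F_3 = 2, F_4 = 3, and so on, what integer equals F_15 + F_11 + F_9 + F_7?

F_15 + F_11 + F_9 + F_7 = 610 + 89 + 34 + 13 = 746.

746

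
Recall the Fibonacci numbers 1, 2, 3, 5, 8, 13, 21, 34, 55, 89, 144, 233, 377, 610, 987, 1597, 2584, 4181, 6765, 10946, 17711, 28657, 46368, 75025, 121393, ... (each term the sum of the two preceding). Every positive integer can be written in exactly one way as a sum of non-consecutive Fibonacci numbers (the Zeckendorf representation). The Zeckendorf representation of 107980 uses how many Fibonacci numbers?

Greedy algorithm:
75025 ≤ 107980 < 121393, so take 75025; remainder 32955
28657 ≤ 32955 < 46368, so take 28657; remainder 4298
4181 ≤ 4298 < 6765, so take 4181; remainder 117
89 ≤ 117 < 144, so take 89; remainder 28
21 ≤ 28 < 34, so take 21; remainder 7
5 ≤ 7 < 8, so take 5; remainder 2
2 ≤ 2 < 3, so take 2; remainder 0
107980 = 75025 + 28657 + 4181 + 89 + 21 + 5 + 2, which has 7 terms.

7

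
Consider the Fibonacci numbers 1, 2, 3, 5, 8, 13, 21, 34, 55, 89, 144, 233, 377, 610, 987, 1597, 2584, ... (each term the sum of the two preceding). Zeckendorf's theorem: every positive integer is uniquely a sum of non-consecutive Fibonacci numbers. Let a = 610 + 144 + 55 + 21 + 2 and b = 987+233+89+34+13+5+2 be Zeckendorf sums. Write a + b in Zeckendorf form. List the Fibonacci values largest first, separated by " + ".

The two numbers are 832 and 1363, so their sum is 2195.
Greedy algorithm:
largest Fibonacci ≤ 2195 is 1597; 2195 − 1597 = 598
largest Fibonacci ≤ 598 is 377; 598 − 377 = 221
largest Fibonacci ≤ 221 is 144; 221 − 144 = 77
largest Fibonacci ≤ 77 is 55; 77 − 55 = 22
largest Fibonacci ≤ 22 is 21; 22 − 21 = 1
largest Fibonacci ≤ 1 is 1; 1 − 1 = 0

1597 + 377 + 144 + 55 + 21 + 1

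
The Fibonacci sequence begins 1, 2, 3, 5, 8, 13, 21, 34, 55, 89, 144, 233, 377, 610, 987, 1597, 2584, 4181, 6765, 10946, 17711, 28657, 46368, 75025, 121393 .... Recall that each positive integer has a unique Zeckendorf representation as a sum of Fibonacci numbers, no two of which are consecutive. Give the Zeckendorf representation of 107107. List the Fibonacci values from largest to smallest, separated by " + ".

75025 + 28657 + 2584 + 610 + 144 + 55 + 21 + 8 + 3

largest Fibonacci ≤ 107107 is 75025; 107107 − 75025 = 32082
largest Fibonacci ≤ 32082 is 28657; 32082 − 28657 = 3425
largest Fibonacci ≤ 3425 is 2584; 3425 − 2584 = 841
largest Fibonacci ≤ 841 is 610; 841 − 610 = 231
largest Fibonacci ≤ 231 is 144; 231 − 144 = 87
largest Fibonacci ≤ 87 is 55; 87 − 55 = 32
largest Fibonacci ≤ 32 is 21; 32 − 21 = 11
largest Fibonacci ≤ 11 is 8; 11 − 8 = 3
largest Fibonacci ≤ 3 is 3; 3 − 3 = 0
So 107107 = 75025 + 28657 + 2584 + 610 + 144 + 55 + 21 + 8 + 3, with no two terms consecutive in the sequence.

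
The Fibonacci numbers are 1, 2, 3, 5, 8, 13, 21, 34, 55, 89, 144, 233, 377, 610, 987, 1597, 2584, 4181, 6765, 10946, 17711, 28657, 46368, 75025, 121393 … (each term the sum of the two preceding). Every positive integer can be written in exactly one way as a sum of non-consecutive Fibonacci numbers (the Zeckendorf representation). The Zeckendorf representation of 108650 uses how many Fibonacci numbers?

take 75025 (≤ 108650); 108650 − 75025 = 33625
take 28657 (≤ 33625); 33625 − 28657 = 4968
take 4181 (≤ 4968); 4968 − 4181 = 787
take 610 (≤ 787); 787 − 610 = 177
take 144 (≤ 177); 177 − 144 = 33
take 21 (≤ 33); 33 − 21 = 12
take 8 (≤ 12); 12 − 8 = 4
take 3 (≤ 4); 4 − 3 = 1
take 1 (≤ 1); 1 − 1 = 0
108650 = 75025 + 28657 + 4181 + 610 + 144 + 21 + 8 + 3 + 1, which has 9 terms.

9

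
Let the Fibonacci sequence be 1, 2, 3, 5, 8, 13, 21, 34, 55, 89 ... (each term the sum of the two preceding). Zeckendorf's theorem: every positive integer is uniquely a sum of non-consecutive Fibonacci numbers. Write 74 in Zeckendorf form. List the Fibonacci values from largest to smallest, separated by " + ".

55 + 13 + 5 + 1

largest Fibonacci ≤ 74 is 55; 74 − 55 = 19
largest Fibonacci ≤ 19 is 13; 19 − 13 = 6
largest Fibonacci ≤ 6 is 5; 6 − 5 = 1
largest Fibonacci ≤ 1 is 1; 1 − 1 = 0
So 74 = 55 + 13 + 5 + 1, with no two terms consecutive in the sequence.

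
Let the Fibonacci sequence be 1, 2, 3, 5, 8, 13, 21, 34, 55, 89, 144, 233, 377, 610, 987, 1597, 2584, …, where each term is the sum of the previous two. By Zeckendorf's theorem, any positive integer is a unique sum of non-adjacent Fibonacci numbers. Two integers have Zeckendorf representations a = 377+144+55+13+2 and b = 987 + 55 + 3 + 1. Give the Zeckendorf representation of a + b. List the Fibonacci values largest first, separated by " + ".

The two numbers are 591 and 1046, so their sum is 1637.
subtract 1597 from 1637: 40 remains
subtract 34 from 40: 6 remains
subtract 5 from 6: 1 remains
subtract 1 from 1: 0 remains

1597 + 34 + 5 + 1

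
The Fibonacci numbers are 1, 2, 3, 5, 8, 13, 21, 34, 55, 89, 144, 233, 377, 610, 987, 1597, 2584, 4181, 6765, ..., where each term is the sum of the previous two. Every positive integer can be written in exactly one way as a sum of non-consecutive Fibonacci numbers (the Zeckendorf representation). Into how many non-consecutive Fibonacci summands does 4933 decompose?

7

4933: greatest Fibonacci not exceeding it is 4181, leaving 752
752: greatest Fibonacci not exceeding it is 610, leaving 142
142: greatest Fibonacci not exceeding it is 89, leaving 53
53: greatest Fibonacci not exceeding it is 34, leaving 19
19: greatest Fibonacci not exceeding it is 13, leaving 6
6: greatest Fibonacci not exceeding it is 5, leaving 1
1: greatest Fibonacci not exceeding it is 1, leaving 0
4933 = 4181 + 610 + 89 + 34 + 13 + 5 + 1, which has 7 terms.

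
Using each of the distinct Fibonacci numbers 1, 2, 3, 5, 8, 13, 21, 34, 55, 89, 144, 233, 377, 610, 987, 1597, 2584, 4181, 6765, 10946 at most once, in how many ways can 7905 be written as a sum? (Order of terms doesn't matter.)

50

Starting from the Zeckendorf form and repeatedly splitting a term F_k into F_{k−1} + F_{k−2} (when neither is already used) reaches every representation.
7905 = 6765+987+144+8+1 = 6765+987+144+5+3+1 = 6765+987+89+55+8+1 = 6765+610+377+144+8+1 = 6765+987+89+55+5+3+1 = … (45 more), for 50 in all.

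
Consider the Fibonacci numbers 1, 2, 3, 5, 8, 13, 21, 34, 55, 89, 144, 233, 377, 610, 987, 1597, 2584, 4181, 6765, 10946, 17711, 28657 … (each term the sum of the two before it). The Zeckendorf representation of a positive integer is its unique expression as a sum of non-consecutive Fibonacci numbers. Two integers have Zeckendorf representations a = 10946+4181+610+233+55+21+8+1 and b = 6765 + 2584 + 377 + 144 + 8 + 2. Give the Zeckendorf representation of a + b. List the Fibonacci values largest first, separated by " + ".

17711 + 6765 + 987 + 377 + 89 + 5 + 1

The two numbers are 16055 and 9880, so their sum is 25935.
25935: greatest Fibonacci not exceeding it is 17711, leaving 8224
8224: greatest Fibonacci not exceeding it is 6765, leaving 1459
1459: greatest Fibonacci not exceeding it is 987, leaving 472
472: greatest Fibonacci not exceeding it is 377, leaving 95
95: greatest Fibonacci not exceeding it is 89, leaving 6
6: greatest Fibonacci not exceeding it is 5, leaving 1
1: greatest Fibonacci not exceeding it is 1, leaving 0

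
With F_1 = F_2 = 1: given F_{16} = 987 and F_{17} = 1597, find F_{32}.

By the doubling identity F_{2k} = F_k(2F_{k+1} − F_k): F_{32} = 987·(2·1597 − 987) = 987·2207 = 2178309.

2178309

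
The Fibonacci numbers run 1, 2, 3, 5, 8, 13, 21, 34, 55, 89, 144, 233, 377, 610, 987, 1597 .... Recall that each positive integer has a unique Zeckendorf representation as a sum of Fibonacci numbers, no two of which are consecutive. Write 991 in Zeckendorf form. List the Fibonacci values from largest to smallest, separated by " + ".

987 + 3 + 1

991: greatest Fibonacci not exceeding it is 987, leaving 4
4: greatest Fibonacci not exceeding it is 3, leaving 1
1: greatest Fibonacci not exceeding it is 1, leaving 0
So 991 = 987 + 3 + 1, with no two terms consecutive in the sequence.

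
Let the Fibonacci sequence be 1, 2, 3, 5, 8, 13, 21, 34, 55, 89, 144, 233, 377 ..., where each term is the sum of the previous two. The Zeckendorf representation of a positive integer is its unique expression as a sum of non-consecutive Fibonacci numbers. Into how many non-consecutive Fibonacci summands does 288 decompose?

2

233 ≤ 288 < 377, so take 233; remainder 55
55 ≤ 55 < 89, so take 55; remainder 0
288 = 233 + 55, which has 2 terms.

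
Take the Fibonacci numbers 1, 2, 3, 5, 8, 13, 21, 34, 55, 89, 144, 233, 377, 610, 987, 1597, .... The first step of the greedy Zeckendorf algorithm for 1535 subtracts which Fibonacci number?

987 ≤ 1535 < 1597, so the largest Fibonacci number not exceeding 1535 is 987.

987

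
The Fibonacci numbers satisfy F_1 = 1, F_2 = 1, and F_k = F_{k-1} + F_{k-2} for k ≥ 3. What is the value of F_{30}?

832040

Iterating the recurrence up to F_{26} = 121393 and F_{25} = 75025:
F_{27} = F_{26} + F_{25} = 121393 + 75025 = 196418
F_{28} = F_{27} + F_{26} = 196418 + 121393 = 317811
F_{29} = F_{28} + F_{27} = 317811 + 196418 = 514229
F_{30} = F_{29} + F_{28} = 514229 + 317811 = 832040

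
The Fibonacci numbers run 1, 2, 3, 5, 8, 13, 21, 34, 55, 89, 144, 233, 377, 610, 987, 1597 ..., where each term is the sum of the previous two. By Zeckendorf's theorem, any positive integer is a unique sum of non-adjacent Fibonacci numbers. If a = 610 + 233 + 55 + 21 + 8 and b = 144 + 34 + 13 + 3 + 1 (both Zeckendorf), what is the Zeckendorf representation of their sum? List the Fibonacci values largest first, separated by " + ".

The two numbers are 927 and 195, so their sum is 1122.
Greedily peel off the largest Fibonacci term at each step:
987 ≤ 1122 < 1597, so take 987; remainder 135
89 ≤ 135 < 144, so take 89; remainder 46
34 ≤ 46 < 55, so take 34; remainder 12
8 ≤ 12 < 13, so take 8; remainder 4
3 ≤ 4 < 5, so take 3; remainder 1
1 ≤ 1 < 2, so take 1; remainder 0

987 + 89 + 34 + 8 + 3 + 1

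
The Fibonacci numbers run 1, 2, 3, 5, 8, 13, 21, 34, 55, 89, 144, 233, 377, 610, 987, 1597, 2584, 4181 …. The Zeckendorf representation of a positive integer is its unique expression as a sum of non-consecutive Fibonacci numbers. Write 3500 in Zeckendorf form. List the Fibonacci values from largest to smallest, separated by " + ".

2584 + 610 + 233 + 55 + 13 + 5

take 2584 (≤ 3500); 3500 − 2584 = 916
take 610 (≤ 916); 916 − 610 = 306
take 233 (≤ 306); 306 − 233 = 73
take 55 (≤ 73); 73 − 55 = 18
take 13 (≤ 18); 18 − 13 = 5
take 5 (≤ 5); 5 − 5 = 0
So 3500 = 2584 + 610 + 233 + 55 + 13 + 5, with no two terms consecutive in the sequence.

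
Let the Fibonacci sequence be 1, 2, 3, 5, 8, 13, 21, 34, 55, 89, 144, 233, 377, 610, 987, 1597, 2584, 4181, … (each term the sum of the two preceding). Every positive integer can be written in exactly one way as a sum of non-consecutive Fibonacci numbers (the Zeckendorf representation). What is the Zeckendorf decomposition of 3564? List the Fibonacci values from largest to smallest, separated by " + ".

3564: greatest Fibonacci not exceeding it is 2584, leaving 980
980: greatest Fibonacci not exceeding it is 610, leaving 370
370: greatest Fibonacci not exceeding it is 233, leaving 137
137: greatest Fibonacci not exceeding it is 89, leaving 48
48: greatest Fibonacci not exceeding it is 34, leaving 14
14: greatest Fibonacci not exceeding it is 13, leaving 1
1: greatest Fibonacci not exceeding it is 1, leaving 0
So 3564 = 2584 + 610 + 233 + 89 + 34 + 13 + 1, with no two terms consecutive in the sequence.

2584 + 610 + 233 + 89 + 34 + 13 + 1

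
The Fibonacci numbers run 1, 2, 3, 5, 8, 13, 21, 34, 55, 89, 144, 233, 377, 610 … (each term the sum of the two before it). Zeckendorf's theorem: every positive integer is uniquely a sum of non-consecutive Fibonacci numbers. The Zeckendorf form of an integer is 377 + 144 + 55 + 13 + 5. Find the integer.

377 + 144 + 55 + 13 + 5 = 594.

594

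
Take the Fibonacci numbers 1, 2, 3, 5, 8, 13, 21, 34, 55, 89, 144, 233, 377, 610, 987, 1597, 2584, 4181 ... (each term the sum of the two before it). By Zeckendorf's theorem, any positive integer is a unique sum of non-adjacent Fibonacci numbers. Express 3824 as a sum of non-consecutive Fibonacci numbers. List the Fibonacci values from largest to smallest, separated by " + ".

Greedy algorithm:
3824 − 2584 = 1240
1240 − 987 = 253
253 − 233 = 20
20 − 13 = 7
7 − 5 = 2
2 − 2 = 0
So 3824 = 2584 + 987 + 233 + 13 + 5 + 2, with no two terms consecutive in the sequence.

2584 + 987 + 233 + 13 + 5 + 2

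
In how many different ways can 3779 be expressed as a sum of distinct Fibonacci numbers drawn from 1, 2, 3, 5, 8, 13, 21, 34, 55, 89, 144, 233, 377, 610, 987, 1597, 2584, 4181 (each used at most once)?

30

Starting from the Zeckendorf form and repeatedly splitting a term F_k into F_{k−1} + F_{k−2} (when neither is already used) reaches every representation.
3779 = 2584+987+144+55+8+1 = 2584+987+144+55+5+3+1 = 2584+987+144+34+21+8+1 = … (27 more), for 30 in all.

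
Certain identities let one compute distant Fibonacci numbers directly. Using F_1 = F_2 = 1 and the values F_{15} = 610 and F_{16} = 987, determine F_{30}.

By the doubling identity F_{2k} = F_k(2F_{k+1} − F_k): F_{30} = 610·(2·987 − 610) = 610·1364 = 832040.

832040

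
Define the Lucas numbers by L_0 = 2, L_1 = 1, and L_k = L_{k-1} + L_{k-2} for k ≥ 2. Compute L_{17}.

Iterating the recurrence up to L_{9} = 76 and L_{8} = 47:
L_{10} = L_{9} + L_{8} = 76 + 47 = 123
L_{11} = L_{10} + L_{9} = 123 + 76 = 199
L_{12} = L_{11} + L_{10} = 199 + 123 = 322
L_{13} = L_{12} + L_{11} = 322 + 199 = 521
L_{14} = L_{13} + L_{12} = 521 + 322 = 843
L_{15} = L_{14} + L_{13} = 843 + 521 = 1364
L_{16} = L_{15} + L_{14} = 1364 + 843 = 2207
L_{17} = L_{16} + L_{15} = 2207 + 1364 = 3571

3571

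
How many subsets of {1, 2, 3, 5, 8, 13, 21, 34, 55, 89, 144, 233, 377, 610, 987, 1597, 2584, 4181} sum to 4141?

15

Each representation comes from the Zeckendorf form by replacing some F_k with F_{k−1} + F_{k−2} where possible.
4141 = 2584+987+377+144+34+13+2 = 2584+987+377+144+34+8+5+2 = 2584+987+377+89+55+34+13+2 = 2584+987+377+144+21+13+8+5+2 = 2584+987+377+89+55+34+8+5+2 = … (10 more), for 15 in all.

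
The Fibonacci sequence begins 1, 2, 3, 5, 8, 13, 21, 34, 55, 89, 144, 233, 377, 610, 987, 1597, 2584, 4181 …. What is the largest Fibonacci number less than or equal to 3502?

2584 ≤ 3502 < 4181, so the largest Fibonacci number not exceeding 3502 is 2584.

2584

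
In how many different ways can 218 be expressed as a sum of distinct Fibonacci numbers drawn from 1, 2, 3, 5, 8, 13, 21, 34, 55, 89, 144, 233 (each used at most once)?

Starting from the Zeckendorf form and repeatedly splitting a term F_k into F_{k−1} + F_{k−2} (when neither is already used) reaches every representation.
218 = 144+55+13+5+1 = 144+55+13+3+2+1 = 144+34+21+13+5+1 = 144+55+8+5+3+2+1 = … (5 more), for 9 in all.

9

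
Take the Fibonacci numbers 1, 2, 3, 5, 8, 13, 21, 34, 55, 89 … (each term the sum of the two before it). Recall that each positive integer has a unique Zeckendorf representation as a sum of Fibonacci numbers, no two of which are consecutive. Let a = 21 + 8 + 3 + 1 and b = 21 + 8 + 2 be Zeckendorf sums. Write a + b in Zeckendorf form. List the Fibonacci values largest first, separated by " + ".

The two numbers are 33 and 31, so their sum is 64.
Greedily peel off the largest Fibonacci term at each step:
55 ≤ 64 < 89, so take 55; remainder 9
8 ≤ 9 < 13, so take 8; remainder 1
1 ≤ 1 < 2, so take 1; remainder 0

55 + 8 + 1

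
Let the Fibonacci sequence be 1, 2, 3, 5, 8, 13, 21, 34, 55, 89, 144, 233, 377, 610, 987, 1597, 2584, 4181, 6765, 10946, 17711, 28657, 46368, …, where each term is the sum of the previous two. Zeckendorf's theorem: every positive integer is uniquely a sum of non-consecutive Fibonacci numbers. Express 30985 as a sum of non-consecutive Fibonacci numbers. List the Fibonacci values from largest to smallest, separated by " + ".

Greedily peel off the largest Fibonacci term at each step:
30985 − 28657 = 2328
2328 − 1597 = 731
731 − 610 = 121
121 − 89 = 32
32 − 21 = 11
11 − 8 = 3
3 − 3 = 0
So 30985 = 28657 + 1597 + 610 + 89 + 21 + 8 + 3, with no two terms consecutive in the sequence.

28657 + 1597 + 610 + 89 + 21 + 8 + 3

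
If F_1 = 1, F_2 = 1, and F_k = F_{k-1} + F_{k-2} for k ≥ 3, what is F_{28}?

317811

Iterating the recurrence up to F_{23} = 28657 and F_{22} = 17711:
F_{24} = F_{23} + F_{22} = 28657 + 17711 = 46368
F_{25} = F_{24} + F_{23} = 46368 + 28657 = 75025
F_{26} = F_{25} + F_{24} = 75025 + 46368 = 121393
F_{27} = F_{26} + F_{25} = 121393 + 75025 = 196418
F_{28} = F_{27} + F_{26} = 196418 + 121393 = 317811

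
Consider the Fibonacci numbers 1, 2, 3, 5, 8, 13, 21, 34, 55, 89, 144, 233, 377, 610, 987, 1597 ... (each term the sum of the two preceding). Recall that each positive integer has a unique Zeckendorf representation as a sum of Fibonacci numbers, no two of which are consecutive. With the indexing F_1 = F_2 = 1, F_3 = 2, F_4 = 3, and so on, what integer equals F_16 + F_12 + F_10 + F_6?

1194

F_16 + F_12 + F_10 + F_6 = 987 + 144 + 55 + 8 = 1194.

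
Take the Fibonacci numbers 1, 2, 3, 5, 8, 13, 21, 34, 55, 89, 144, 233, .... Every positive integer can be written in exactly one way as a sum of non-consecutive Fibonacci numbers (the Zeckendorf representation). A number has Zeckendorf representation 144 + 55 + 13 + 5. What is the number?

144 + 55 + 13 + 5 = 217.

217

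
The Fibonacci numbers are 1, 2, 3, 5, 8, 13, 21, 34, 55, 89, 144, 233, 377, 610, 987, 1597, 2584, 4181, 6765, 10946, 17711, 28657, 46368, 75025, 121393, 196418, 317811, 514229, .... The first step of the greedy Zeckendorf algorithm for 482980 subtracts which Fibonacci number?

317811 ≤ 482980 < 514229, so the largest Fibonacci number not exceeding 482980 is 317811.

317811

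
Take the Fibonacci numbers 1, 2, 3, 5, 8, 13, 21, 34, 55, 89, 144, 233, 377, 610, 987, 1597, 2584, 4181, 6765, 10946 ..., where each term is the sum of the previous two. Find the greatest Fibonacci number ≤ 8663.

6765

6765 ≤ 8663 < 10946, so the largest Fibonacci number not exceeding 8663 is 6765.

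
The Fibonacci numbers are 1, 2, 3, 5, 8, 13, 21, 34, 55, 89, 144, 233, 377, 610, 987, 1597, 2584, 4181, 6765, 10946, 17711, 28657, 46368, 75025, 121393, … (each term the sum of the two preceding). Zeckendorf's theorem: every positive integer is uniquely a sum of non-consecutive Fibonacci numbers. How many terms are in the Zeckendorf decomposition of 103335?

9

largest Fibonacci ≤ 103335 is 75025; 103335 − 75025 = 28310
largest Fibonacci ≤ 28310 is 17711; 28310 − 17711 = 10599
largest Fibonacci ≤ 10599 is 6765; 10599 − 6765 = 3834
largest Fibonacci ≤ 3834 is 2584; 3834 − 2584 = 1250
largest Fibonacci ≤ 1250 is 987; 1250 − 987 = 263
largest Fibonacci ≤ 263 is 233; 263 − 233 = 30
largest Fibonacci ≤ 30 is 21; 30 − 21 = 9
largest Fibonacci ≤ 9 is 8; 9 − 8 = 1
largest Fibonacci ≤ 1 is 1; 1 − 1 = 0
103335 = 75025 + 17711 + 6765 + 2584 + 987 + 233 + 21 + 8 + 1, which has 9 terms.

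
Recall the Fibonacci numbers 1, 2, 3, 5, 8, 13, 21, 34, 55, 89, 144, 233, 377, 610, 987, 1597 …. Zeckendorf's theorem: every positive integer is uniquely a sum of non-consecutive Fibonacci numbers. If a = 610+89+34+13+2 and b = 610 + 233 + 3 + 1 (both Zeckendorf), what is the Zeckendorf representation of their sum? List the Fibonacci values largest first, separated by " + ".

The two numbers are 748 and 847, so their sum is 1595.
subtract 987 from 1595: 608 remains
subtract 377 from 608: 231 remains
subtract 144 from 231: 87 remains
subtract 55 from 87: 32 remains
subtract 21 from 32: 11 remains
subtract 8 from 11: 3 remains
subtract 3 from 3: 0 remains

987 + 377 + 144 + 55 + 21 + 8 + 3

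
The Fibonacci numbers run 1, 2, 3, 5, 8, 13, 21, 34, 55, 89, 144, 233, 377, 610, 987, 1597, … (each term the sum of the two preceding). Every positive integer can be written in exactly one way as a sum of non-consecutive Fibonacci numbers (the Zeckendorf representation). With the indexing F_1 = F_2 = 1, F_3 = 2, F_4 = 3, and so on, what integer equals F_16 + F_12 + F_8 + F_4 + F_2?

F_16 + F_12 + F_8 + F_4 + F_2 = 987 + 144 + 21 + 3 + 1 = 1156.

1156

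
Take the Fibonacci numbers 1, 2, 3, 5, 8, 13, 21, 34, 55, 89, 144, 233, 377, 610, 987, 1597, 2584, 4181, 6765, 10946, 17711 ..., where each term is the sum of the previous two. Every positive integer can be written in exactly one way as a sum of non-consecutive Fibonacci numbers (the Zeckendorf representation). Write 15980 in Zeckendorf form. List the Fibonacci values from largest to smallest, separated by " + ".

10946 + 4181 + 610 + 233 + 8 + 2

take 10946 (≤ 15980); 15980 − 10946 = 5034
take 4181 (≤ 5034); 5034 − 4181 = 853
take 610 (≤ 853); 853 − 610 = 243
take 233 (≤ 243); 243 − 233 = 10
take 8 (≤ 10); 10 − 8 = 2
take 2 (≤ 2); 2 − 2 = 0
So 15980 = 10946 + 4181 + 610 + 233 + 8 + 2, with no two terms consecutive in the sequence.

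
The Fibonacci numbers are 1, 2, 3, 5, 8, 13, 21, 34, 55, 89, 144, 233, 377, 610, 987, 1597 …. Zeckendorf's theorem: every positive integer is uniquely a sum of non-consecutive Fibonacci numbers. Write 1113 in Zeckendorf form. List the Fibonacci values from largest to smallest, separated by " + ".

987 + 89 + 34 + 3

987 ≤ 1113 < 1597, so take 987; remainder 126
89 ≤ 126 < 144, so take 89; remainder 37
34 ≤ 37 < 55, so take 34; remainder 3
3 ≤ 3 < 5, so take 3; remainder 0
So 1113 = 987 + 89 + 34 + 3, with no two terms consecutive in the sequence.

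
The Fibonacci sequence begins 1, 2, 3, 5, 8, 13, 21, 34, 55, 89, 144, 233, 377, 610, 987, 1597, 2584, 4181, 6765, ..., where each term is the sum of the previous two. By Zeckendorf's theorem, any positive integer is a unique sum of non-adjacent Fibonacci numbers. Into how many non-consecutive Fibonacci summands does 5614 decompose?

6

4181 ≤ 5614 < 6765, so take 4181; remainder 1433
987 ≤ 1433 < 1597, so take 987; remainder 446
377 ≤ 446 < 610, so take 377; remainder 69
55 ≤ 69 < 89, so take 55; remainder 14
13 ≤ 14 < 21, so take 13; remainder 1
1 ≤ 1 < 2, so take 1; remainder 0
5614 = 4181 + 987 + 377 + 55 + 13 + 1, which has 6 terms.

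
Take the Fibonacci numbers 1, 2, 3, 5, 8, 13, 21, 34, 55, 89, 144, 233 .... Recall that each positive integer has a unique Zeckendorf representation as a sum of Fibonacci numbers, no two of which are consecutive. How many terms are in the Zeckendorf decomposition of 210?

Greedily peel off the largest Fibonacci term at each step:
subtract 144 from 210: 66 remains
subtract 55 from 66: 11 remains
subtract 8 from 11: 3 remains
subtract 3 from 3: 0 remains
210 = 144 + 55 + 8 + 3, which has 4 terms.

4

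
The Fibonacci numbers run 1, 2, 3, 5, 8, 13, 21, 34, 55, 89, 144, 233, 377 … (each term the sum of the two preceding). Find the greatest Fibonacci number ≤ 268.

233

233 ≤ 268 < 377, so the largest Fibonacci number not exceeding 268 is 233.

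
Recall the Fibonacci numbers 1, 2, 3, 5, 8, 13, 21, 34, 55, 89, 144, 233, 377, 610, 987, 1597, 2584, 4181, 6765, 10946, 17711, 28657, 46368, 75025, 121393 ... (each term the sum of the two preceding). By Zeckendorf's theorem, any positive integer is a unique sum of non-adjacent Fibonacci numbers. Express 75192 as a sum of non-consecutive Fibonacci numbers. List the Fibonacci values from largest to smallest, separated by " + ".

take 75025 (≤ 75192); 75192 − 75025 = 167
take 144 (≤ 167); 167 − 144 = 23
take 21 (≤ 23); 23 − 21 = 2
take 2 (≤ 2); 2 − 2 = 0
So 75192 = 75025 + 144 + 21 + 2, with no two terms consecutive in the sequence.

75025 + 144 + 21 + 2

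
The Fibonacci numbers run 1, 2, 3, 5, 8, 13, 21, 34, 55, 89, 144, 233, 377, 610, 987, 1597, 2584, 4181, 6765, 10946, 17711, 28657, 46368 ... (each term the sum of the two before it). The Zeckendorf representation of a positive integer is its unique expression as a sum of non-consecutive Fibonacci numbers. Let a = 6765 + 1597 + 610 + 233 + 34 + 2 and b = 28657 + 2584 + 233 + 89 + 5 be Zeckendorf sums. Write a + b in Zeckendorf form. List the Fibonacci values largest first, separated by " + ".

28657 + 10946 + 987 + 144 + 55 + 13 + 5 + 2

The two numbers are 9241 and 31568, so their sum is 40809.
Greedy algorithm:
largest Fibonacci ≤ 40809 is 28657; 40809 − 28657 = 12152
largest Fibonacci ≤ 12152 is 10946; 12152 − 10946 = 1206
largest Fibonacci ≤ 1206 is 987; 1206 − 987 = 219
largest Fibonacci ≤ 219 is 144; 219 − 144 = 75
largest Fibonacci ≤ 75 is 55; 75 − 55 = 20
largest Fibonacci ≤ 20 is 13; 20 − 13 = 7
largest Fibonacci ≤ 7 is 5; 7 − 5 = 2
largest Fibonacci ≤ 2 is 2; 2 − 2 = 0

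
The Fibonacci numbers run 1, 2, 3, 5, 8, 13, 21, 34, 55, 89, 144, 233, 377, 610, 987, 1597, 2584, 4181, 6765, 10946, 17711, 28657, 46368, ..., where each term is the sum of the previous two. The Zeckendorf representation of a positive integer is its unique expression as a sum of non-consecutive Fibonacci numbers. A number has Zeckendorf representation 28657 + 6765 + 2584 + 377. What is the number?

28657 + 6765 + 2584 + 377 = 38383.

38383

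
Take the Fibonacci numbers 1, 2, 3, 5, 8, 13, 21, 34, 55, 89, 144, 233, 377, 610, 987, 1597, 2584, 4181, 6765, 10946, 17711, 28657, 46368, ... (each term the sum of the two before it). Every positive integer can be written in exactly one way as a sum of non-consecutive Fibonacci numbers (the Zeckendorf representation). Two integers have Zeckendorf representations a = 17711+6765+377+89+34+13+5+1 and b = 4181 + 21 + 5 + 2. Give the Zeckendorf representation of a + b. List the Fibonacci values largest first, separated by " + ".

The two numbers are 24995 and 4209, so their sum is 29204.
subtract 28657 from 29204: 547 remains
subtract 377 from 547: 170 remains
subtract 144 from 170: 26 remains
subtract 21 from 26: 5 remains
subtract 5 from 5: 0 remains

28657 + 377 + 144 + 21 + 5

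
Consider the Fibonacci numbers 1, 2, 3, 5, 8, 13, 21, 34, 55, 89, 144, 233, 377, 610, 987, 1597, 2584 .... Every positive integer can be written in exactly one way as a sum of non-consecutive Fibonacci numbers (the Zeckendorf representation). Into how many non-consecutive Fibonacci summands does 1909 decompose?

5

Greedy algorithm:
1909 − 1597 = 312
312 − 233 = 79
79 − 55 = 24
24 − 21 = 3
3 − 3 = 0
1909 = 1597 + 233 + 55 + 21 + 3, which has 5 terms.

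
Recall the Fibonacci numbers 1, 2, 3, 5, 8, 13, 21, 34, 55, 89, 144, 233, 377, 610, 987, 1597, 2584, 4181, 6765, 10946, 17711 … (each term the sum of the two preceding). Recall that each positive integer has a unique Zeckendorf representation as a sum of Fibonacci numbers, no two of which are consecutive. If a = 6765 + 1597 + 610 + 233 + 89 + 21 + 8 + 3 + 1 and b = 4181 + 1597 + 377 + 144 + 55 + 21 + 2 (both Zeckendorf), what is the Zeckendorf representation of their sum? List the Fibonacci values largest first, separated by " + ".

10946 + 4181 + 377 + 144 + 55 + 1

The two numbers are 9327 and 6377, so their sum is 15704.
15704 − 10946 = 4758
4758 − 4181 = 577
577 − 377 = 200
200 − 144 = 56
56 − 55 = 1
1 − 1 = 0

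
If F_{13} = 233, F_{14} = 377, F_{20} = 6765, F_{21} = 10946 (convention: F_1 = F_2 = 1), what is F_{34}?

By the addition formula F_{m+n} = F_m F_{n+1} + F_{m−1} F_n with m=14, n=20: F_{34} = 377·10946 + 233·6765 = 4126642 + 1576245 = 5702887.

5702887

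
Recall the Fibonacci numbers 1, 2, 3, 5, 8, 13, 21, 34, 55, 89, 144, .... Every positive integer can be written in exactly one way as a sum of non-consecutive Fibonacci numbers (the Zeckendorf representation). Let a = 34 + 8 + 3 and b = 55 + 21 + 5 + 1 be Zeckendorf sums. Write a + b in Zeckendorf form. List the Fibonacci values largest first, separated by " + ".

89 + 34 + 3 + 1

The two numbers are 45 and 82, so their sum is 127.
Greedily peel off the largest Fibonacci term at each step:
127: greatest Fibonacci not exceeding it is 89, leaving 38
38: greatest Fibonacci not exceeding it is 34, leaving 4
4: greatest Fibonacci not exceeding it is 3, leaving 1
1: greatest Fibonacci not exceeding it is 1, leaving 0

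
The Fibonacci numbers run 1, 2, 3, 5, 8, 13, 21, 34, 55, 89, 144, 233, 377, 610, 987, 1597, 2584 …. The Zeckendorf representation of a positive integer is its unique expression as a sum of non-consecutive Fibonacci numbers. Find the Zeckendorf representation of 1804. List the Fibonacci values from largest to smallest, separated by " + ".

take 1597 (≤ 1804); 1804 − 1597 = 207
take 144 (≤ 207); 207 − 144 = 63
take 55 (≤ 63); 63 − 55 = 8
take 8 (≤ 8); 8 − 8 = 0
So 1804 = 1597 + 144 + 55 + 8, with no two terms consecutive in the sequence.

1597 + 144 + 55 + 8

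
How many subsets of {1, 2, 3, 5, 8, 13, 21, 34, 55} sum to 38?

38 = 34+3+1 = 21+13+3+1 = 21+8+5+3+1 — 3 representations.

3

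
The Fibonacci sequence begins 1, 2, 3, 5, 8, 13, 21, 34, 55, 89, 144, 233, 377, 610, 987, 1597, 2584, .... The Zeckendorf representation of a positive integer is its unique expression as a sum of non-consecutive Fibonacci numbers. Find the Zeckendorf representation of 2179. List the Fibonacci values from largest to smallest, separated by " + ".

Repeatedly subtract the largest Fibonacci number that fits:
2179: greatest Fibonacci not exceeding it is 1597, leaving 582
582: greatest Fibonacci not exceeding it is 377, leaving 205
205: greatest Fibonacci not exceeding it is 144, leaving 61
61: greatest Fibonacci not exceeding it is 55, leaving 6
6: greatest Fibonacci not exceeding it is 5, leaving 1
1: greatest Fibonacci not exceeding it is 1, leaving 0
So 2179 = 1597 + 377 + 144 + 55 + 5 + 1, with no two terms consecutive in the sequence.

1597 + 377 + 144 + 55 + 5 + 1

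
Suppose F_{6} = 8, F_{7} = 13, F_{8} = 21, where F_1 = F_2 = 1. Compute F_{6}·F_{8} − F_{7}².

8·21 − 13² = 168 − 169 = -1. (Cassini's identity: F_{k−1}F_{k+1} − F_k² = (−1)^k.)

-1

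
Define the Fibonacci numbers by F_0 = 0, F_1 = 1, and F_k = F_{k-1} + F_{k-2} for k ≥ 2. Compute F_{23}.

28657

Iterating the recurrence up to F_{15} = 610 and F_{14} = 377:
F_{16} = F_{15} + F_{14} = 610 + 377 = 987
F_{17} = F_{16} + F_{15} = 987 + 610 = 1597
F_{18} = F_{17} + F_{16} = 1597 + 987 = 2584
F_{19} = F_{18} + F_{17} = 2584 + 1597 = 4181
F_{20} = F_{19} + F_{18} = 4181 + 2584 = 6765
F_{21} = F_{20} + F_{19} = 6765 + 4181 = 10946
F_{22} = F_{21} + F_{20} = 10946 + 6765 = 17711
F_{23} = F_{22} + F_{21} = 17711 + 10946 = 28657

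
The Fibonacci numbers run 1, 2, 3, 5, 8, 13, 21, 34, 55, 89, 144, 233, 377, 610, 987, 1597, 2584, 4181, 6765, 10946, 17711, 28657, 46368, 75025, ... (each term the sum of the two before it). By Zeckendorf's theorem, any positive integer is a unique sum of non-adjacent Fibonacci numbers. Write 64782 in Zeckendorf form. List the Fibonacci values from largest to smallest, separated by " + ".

subtract 46368 from 64782: 18414 remains
subtract 17711 from 18414: 703 remains
subtract 610 from 703: 93 remains
subtract 89 from 93: 4 remains
subtract 3 from 4: 1 remains
subtract 1 from 1: 0 remains
So 64782 = 46368 + 17711 + 610 + 89 + 3 + 1, with no two terms consecutive in the sequence.

46368 + 17711 + 610 + 89 + 3 + 1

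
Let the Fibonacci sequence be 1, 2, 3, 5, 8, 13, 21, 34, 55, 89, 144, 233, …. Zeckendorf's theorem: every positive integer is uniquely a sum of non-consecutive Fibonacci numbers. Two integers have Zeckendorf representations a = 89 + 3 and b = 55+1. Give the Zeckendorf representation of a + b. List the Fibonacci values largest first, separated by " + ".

144 + 3 + 1

The two numbers are 92 and 56, so their sum is 148.
Greedily peel off the largest Fibonacci term at each step:
148: greatest Fibonacci not exceeding it is 144, leaving 4
4: greatest Fibonacci not exceeding it is 3, leaving 1
1: greatest Fibonacci not exceeding it is 1, leaving 0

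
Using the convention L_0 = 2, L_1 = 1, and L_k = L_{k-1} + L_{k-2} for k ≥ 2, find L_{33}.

7881196

Iterating the recurrence up to L_{26} = 271443 and L_{25} = 167761:
L_{27} = L_{26} + L_{25} = 271443 + 167761 = 439204
L_{28} = L_{27} + L_{26} = 439204 + 271443 = 710647
L_{29} = L_{28} + L_{27} = 710647 + 439204 = 1149851
L_{30} = L_{29} + L_{28} = 1149851 + 710647 = 1860498
L_{31} = L_{30} + L_{29} = 1860498 + 1149851 = 3010349
L_{32} = L_{31} + L_{30} = 3010349 + 1860498 = 4870847
L_{33} = L_{32} + L_{31} = 4870847 + 3010349 = 7881196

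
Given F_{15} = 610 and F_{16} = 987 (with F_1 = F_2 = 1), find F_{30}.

By the doubling identity F_{2k} = F_k(2F_{k+1} − F_k): F_{30} = 610·(2·987 − 610) = 610·1364 = 832040.

832040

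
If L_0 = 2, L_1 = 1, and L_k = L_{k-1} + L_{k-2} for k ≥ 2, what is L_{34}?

Iterating the recurrence up to L_{28} = 710647 and L_{27} = 439204:
L_{29} = L_{28} + L_{27} = 710647 + 439204 = 1149851
L_{30} = L_{29} + L_{28} = 1149851 + 710647 = 1860498
L_{31} = L_{30} + L_{29} = 1860498 + 1149851 = 3010349
L_{32} = L_{31} + L_{30} = 3010349 + 1860498 = 4870847
L_{33} = L_{32} + L_{31} = 4870847 + 3010349 = 7881196
L_{34} = L_{33} + L_{32} = 7881196 + 4870847 = 12752043

12752043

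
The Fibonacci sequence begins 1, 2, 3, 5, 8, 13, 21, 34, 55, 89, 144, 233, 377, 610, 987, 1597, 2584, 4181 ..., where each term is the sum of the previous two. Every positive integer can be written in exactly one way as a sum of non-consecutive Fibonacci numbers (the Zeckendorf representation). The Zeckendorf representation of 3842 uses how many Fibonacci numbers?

6

Repeatedly subtract the largest Fibonacci number that fits:
subtract 2584 from 3842: 1258 remains
subtract 987 from 1258: 271 remains
subtract 233 from 271: 38 remains
subtract 34 from 38: 4 remains
subtract 3 from 4: 1 remains
subtract 1 from 1: 0 remains
3842 = 2584 + 987 + 233 + 34 + 3 + 1, which has 6 terms.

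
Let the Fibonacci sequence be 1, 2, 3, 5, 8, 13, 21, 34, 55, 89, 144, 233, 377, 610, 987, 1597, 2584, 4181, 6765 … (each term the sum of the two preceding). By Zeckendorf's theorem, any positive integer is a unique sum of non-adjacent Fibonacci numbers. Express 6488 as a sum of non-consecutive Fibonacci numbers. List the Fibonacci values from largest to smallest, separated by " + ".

Greedy algorithm:
6488 − 4181 = 2307
2307 − 1597 = 710
710 − 610 = 100
100 − 89 = 11
11 − 8 = 3
3 − 3 = 0
So 6488 = 4181 + 1597 + 610 + 89 + 8 + 3, with no two terms consecutive in the sequence.

4181 + 1597 + 610 + 89 + 8 + 3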